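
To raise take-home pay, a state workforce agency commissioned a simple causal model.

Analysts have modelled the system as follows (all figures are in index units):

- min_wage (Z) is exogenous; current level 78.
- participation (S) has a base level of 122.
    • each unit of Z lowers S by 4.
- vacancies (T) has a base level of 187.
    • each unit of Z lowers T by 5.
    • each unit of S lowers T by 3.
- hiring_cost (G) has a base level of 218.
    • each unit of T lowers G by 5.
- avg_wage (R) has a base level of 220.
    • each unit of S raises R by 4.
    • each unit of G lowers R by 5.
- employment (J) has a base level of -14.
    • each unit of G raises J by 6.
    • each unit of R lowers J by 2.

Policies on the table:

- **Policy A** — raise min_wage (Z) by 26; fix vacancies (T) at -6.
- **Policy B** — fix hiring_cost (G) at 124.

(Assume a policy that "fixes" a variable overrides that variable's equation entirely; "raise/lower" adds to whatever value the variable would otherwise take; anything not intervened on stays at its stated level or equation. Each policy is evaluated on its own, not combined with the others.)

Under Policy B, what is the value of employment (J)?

Policy B (G := 124):
  Z = 78
  S = 122 − 4·78 = -190
  T = 187 − 5·78 − 3·(-190) = 367
  G = 124
  R = 220 + 4·(-190) − 5·124 = -1160
  J = -14 + 6·124 − 2·(-1160) = 3050

3050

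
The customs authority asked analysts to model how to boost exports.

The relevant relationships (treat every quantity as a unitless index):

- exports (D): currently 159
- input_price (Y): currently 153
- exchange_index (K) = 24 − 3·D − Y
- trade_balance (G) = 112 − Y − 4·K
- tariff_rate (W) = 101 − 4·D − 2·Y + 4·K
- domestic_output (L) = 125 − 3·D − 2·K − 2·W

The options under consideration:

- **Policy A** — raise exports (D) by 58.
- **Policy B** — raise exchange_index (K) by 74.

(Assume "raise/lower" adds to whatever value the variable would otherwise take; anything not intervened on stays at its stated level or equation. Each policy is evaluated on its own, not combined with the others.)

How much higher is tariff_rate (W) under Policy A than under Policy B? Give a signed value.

Policy A (D + 58):
  D = 159 + 58 = 217
  Y = 153
  K = 24 − 3·217 − 153 = -780
  W = 101 − 4·217 − 2·153 + 4·(-780) = -4193
Policy B (K + 74):
  D = 159
  Y = 153
  K = 24 − 3·159 − 153 (+74 from intervention) = -532
  W = 101 − 4·159 − 2·153 + 4·(-532) = -2969
W: -4193 − (-2969) = -1224

-1224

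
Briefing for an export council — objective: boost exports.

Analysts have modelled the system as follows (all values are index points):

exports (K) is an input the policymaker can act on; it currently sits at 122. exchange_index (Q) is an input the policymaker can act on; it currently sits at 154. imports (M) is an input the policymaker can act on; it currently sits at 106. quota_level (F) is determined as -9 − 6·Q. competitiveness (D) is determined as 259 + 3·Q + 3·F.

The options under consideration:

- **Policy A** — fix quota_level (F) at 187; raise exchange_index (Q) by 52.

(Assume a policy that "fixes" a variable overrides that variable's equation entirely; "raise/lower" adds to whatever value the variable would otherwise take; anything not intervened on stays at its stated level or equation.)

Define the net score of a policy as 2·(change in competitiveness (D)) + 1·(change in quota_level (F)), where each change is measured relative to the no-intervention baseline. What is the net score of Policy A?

Baseline:
  Q = 154
  F = -9 − 6·154 = -933
  D = 259 + 3·154 + 3·(-933) = -2078
Policy A (F := 187, Q + 52):
  Q = 154 + 52 = 206
  F = 187
  D = 259 + 3·206 + 3·187 = 1438
ΔD = 1438 − (-2078) = 3516; ΔF = 187 − (-933) = 1120
Score = 2·3516 + 1·1120 = 8152

8152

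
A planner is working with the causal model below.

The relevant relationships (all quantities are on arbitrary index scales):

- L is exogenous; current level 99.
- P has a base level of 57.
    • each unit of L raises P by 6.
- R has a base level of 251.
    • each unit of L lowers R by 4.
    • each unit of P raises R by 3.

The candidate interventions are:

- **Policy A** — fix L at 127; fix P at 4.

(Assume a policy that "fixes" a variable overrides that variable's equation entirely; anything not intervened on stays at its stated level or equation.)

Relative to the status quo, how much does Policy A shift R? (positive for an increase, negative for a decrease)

Baseline:
  L = 99
  P = 57 + 6·99 = 651
  R = 251 − 4·99 + 3·651 = 1808
Policy A (L := 127, P := 4):
  L = 127
  P = 4
  R = 251 − 4·127 + 3·4 = -245
Change in R: -245 − 1808 = -2053

-2053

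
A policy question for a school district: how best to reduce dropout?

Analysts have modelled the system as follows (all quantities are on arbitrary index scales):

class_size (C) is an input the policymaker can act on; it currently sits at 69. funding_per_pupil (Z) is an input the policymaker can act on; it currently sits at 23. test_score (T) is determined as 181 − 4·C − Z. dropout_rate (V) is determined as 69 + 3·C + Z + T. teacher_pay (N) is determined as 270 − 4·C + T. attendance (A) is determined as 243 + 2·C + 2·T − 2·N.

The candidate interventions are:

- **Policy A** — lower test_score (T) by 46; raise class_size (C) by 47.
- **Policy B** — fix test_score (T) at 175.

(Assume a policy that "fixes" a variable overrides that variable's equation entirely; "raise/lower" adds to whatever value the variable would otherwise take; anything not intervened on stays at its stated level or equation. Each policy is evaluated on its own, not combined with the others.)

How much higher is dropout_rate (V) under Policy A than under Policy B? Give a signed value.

-386

Policy A (T − 46, C + 47):
  C = 69 + 47 = 116
  Z = 23
  T = 181 − 4·116 − 23 (−46 from intervention) = -352
  V = 69 + 3·116 + 23 + (-352) = 88
Policy B (T := 175):
  C = 69
  Z = 23
  T = 175
  V = 69 + 3·69 + 23 + 175 = 474
V: 88 − 474 = -386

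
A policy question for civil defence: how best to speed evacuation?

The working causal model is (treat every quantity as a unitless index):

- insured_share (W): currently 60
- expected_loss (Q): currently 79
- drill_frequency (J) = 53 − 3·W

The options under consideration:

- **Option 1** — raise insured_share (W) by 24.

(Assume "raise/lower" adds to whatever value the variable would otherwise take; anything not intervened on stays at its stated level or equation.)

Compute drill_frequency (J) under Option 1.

Option 1 (W + 24):
  W = 60 + 24 = 84
  J = 53 − 3·84 = -199

-199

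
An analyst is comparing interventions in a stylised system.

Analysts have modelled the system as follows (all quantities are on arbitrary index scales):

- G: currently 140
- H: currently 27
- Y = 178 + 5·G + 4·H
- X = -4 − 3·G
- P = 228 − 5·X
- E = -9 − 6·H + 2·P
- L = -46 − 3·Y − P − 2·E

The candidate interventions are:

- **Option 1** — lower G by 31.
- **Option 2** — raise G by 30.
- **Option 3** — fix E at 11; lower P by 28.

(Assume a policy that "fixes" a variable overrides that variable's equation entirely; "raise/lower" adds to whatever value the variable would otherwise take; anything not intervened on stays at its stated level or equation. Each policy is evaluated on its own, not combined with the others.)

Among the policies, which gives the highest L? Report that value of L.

Option 1 (G − 31):
  G = 140 − 31 = 109
  H = 27
  Y = 178 + 5·109 + 4·27 = 831
  X = -4 − 3·109 = -331
  P = 228 − 5·(-331) = 1883
  E = -9 − 6·27 + 2·1883 = 3595
  L = -46 − 3·831 − 1883 − 2·3595 = -11612
Option 2 (G + 30):
  G = 140 + 30 = 170
  H = 27
  Y = 178 + 5·170 + 4·27 = 1136
  X = -4 − 3·170 = -514
  P = 228 − 5·(-514) = 2798
  E = -9 − 6·27 + 2·2798 = 5425
  L = -46 − 3·1136 − 2798 − 2·5425 = -17102
Option 3 (E := 11, P − 28):
  G = 140
  H = 27
  Y = 178 + 5·140 + 4·27 = 986
  X = -4 − 3·140 = -424
  P = 228 − 5·(-424) (−28 from intervention) = 2320
  E = 11
  L = -46 − 3·986 − 2320 − 2·11 = -5346
Comparing — Option 1: L=-11612, Option 2: L=-17102, Option 3: L=-5346. Highest is -5346 (Option 3).

-5346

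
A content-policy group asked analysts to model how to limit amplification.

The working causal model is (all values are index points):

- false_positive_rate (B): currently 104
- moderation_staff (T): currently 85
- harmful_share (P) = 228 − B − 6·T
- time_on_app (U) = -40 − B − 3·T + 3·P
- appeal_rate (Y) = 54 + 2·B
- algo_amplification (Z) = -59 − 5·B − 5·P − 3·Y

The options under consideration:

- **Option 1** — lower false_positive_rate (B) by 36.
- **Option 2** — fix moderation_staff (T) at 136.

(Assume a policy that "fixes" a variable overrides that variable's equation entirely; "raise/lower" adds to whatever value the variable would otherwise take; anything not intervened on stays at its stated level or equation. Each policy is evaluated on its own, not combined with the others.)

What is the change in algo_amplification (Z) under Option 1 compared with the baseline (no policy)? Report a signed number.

Baseline:
  B = 104
  T = 85
  P = 228 − 104 − 6·85 = -386
  Y = 54 + 2·104 = 262
  Z = -59 − 5·104 − 5·(-386) − 3·262 = 565
Option 1 (B − 36):
  B = 104 − 36 = 68
  T = 85
  P = 228 − 68 − 6·85 = -350
  Y = 54 + 2·68 = 190
  Z = -59 − 5·68 − 5·(-350) − 3·190 = 781
Change in Z: 781 − 565 = 216

216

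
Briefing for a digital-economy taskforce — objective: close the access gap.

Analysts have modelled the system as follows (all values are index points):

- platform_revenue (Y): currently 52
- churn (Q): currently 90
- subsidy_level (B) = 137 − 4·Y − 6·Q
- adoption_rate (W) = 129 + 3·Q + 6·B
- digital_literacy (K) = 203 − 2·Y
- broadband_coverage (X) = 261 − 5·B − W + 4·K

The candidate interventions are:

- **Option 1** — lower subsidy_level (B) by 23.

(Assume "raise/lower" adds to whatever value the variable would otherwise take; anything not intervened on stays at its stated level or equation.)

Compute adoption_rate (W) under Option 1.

Option 1 (B − 23):
  Y = 52
  Q = 90
  B = 137 − 4·52 − 6·90 (−23 from intervention) = -634
  W = 129 + 3·90 + 6·(-634) = -3405

-3405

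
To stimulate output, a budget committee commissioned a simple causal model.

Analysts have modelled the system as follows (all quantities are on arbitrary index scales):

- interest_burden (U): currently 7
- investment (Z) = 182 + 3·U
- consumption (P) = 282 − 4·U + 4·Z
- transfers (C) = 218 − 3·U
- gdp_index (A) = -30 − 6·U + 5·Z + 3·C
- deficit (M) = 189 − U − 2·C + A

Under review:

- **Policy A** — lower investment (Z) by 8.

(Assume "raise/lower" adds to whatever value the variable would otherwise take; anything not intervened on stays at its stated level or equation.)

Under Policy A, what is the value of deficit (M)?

1282

Policy A (Z − 8):
  U = 7
  Z = 182 + 3·7 (−8 from intervention) = 195
  C = 218 − 3·7 = 197
  A = -30 − 6·7 + 5·195 + 3·197 = 1494
  M = 189 − 7 − 2·197 + 1494 = 1282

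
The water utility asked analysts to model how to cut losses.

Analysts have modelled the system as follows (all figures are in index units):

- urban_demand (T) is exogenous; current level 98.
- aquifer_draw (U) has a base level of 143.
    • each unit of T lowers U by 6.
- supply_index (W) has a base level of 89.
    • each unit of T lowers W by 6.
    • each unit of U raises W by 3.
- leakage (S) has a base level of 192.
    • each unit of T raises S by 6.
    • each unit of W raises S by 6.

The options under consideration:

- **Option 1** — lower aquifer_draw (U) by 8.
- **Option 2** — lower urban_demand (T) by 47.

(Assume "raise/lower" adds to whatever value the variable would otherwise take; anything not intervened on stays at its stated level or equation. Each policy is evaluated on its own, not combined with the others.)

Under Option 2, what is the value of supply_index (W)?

Option 2 (T − 47):
  T = 98 − 47 = 51
  U = 143 − 6·51 = -163
  W = 89 − 6·51 + 3·(-163) = -706

-706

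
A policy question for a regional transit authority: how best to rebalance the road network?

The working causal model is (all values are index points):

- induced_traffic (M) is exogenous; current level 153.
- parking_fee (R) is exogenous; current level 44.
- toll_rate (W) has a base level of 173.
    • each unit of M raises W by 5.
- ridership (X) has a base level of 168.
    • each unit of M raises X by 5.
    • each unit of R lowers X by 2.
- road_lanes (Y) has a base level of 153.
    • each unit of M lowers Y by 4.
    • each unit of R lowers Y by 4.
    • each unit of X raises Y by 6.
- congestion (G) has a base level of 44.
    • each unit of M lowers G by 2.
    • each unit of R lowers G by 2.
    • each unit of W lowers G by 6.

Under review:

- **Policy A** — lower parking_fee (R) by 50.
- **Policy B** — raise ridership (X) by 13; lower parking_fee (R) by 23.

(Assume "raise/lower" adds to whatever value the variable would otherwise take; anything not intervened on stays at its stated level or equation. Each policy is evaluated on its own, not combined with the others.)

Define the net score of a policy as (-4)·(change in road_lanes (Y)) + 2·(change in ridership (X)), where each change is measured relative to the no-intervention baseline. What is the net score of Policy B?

Baseline:
  M = 153
  R = 44
  X = 168 + 5·153 − 2·44 = 845
  Y = 153 − 4·153 − 4·44 + 6·845 = 4435
Policy B (X + 13, R − 23):
  M = 153
  R = 44 − 23 = 21
  X = 168 + 5·153 − 2·21 (+13 from intervention) = 904
  Y = 153 − 4·153 − 4·21 + 6·904 = 4881
ΔY = 4881 − 4435 = 446; ΔX = 904 − 845 = 59
Score = (-4)·446 + 2·59 = -1666

-1666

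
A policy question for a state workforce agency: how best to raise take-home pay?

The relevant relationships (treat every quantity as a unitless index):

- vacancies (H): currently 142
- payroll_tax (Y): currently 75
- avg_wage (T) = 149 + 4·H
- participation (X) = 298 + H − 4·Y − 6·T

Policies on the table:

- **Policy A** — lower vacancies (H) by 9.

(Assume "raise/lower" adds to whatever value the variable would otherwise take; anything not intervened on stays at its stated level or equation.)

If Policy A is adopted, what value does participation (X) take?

-3955

Policy A (H − 9):
  H = 142 − 9 = 133
  Y = 75
  T = 149 + 4·133 = 681
  X = 298 + 133 − 4·75 − 6·681 = -3955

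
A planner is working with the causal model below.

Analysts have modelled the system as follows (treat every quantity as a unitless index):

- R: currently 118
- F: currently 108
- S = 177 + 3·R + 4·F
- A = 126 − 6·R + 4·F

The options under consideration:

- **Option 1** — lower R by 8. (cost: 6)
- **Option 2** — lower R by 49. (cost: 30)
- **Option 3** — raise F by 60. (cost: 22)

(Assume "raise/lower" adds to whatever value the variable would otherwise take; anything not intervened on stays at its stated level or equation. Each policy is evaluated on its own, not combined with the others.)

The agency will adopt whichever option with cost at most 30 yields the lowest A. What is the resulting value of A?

-102

Option 1 (R − 8):
  R = 118 − 8 = 110
  F = 108
  A = 126 − 6·110 + 4·108 = -102
Option 2 (R − 49):
  R = 118 − 49 = 69
  F = 108
  A = 126 − 6·69 + 4·108 = 144
Option 3 (F + 60):
  R = 118
  F = 108 + 60 = 168
  A = 126 − 6·118 + 4·168 = 90
Comparing — Option 1: A=-102, Option 2: A=144, Option 3: A=90. Lowest is -102 (Option 1).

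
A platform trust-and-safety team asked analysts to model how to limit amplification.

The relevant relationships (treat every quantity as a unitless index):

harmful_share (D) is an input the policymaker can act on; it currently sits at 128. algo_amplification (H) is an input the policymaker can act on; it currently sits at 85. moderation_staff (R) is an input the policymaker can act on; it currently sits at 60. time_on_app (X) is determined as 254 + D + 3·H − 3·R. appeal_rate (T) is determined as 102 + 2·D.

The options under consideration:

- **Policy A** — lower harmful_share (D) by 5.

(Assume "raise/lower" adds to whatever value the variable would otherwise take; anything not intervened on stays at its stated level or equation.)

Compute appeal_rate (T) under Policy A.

348

Policy A (D − 5):
  D = 128 − 5 = 123
  T = 102 + 2·123 = 348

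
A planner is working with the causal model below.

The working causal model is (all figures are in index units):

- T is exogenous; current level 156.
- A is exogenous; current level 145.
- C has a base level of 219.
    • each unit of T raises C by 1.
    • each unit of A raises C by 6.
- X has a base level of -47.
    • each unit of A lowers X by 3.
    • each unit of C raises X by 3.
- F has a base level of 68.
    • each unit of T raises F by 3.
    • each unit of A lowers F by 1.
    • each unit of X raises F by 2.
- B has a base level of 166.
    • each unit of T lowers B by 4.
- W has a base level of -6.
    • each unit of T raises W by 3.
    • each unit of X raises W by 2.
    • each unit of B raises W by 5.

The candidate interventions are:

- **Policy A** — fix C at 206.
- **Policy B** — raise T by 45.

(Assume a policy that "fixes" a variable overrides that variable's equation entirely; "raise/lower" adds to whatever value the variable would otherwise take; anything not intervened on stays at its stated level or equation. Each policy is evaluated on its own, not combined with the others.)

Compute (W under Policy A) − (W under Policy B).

-5739

Policy A (C := 206):
  T = 156
  A = 145
  C = 206
  X = -47 − 3·145 + 3·206 = 136
  B = 166 − 4·156 = -458
  W = -6 + 3·156 + 2·136 + 5·(-458) = -1556
Policy B (T + 45):
  T = 156 + 45 = 201
  A = 145
  C = 219 + 201 + 6·145 = 1290
  X = -47 − 3·145 + 3·1290 = 3388
  B = 166 − 4·201 = -638
  W = -6 + 3·201 + 2·3388 + 5·(-638) = 4183
W: -1556 − 4183 = -5739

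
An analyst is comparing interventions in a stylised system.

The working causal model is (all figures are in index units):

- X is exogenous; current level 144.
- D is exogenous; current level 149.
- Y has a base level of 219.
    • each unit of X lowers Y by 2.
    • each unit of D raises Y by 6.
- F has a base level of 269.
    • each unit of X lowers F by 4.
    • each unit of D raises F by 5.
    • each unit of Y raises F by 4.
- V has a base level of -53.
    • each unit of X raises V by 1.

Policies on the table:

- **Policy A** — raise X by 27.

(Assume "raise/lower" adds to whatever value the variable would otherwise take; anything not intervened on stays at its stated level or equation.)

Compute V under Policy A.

Policy A (X + 27):
  X = 144 + 27 = 171
  V = -53 + 171 = 118

118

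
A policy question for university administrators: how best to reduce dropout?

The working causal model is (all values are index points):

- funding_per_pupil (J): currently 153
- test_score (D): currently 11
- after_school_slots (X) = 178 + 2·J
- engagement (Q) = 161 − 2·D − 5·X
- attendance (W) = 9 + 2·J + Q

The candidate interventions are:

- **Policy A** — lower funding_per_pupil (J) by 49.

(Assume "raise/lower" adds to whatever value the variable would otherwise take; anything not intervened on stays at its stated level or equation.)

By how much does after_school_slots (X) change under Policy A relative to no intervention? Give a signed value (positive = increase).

-98

Baseline:
  J = 153
  X = 178 + 2·153 = 484
Policy A (J − 49):
  J = 153 − 49 = 104
  X = 178 + 2·104 = 386
Change in X: 386 − 484 = -98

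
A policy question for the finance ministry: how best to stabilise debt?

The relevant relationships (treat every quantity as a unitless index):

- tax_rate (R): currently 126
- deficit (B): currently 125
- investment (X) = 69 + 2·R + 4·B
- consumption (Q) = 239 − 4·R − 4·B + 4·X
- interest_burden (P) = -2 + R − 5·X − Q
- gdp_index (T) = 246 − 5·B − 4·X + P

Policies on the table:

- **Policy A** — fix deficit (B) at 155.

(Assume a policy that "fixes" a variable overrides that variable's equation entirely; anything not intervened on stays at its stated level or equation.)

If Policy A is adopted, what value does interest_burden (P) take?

Policy A (B := 155):
  R = 126
  B = 155
  X = 69 + 2·126 + 4·155 = 941
  Q = 239 − 4·126 − 4·155 + 4·941 = 2879
  P = -2 + 126 − 5·941 − 2879 = -7460

-7460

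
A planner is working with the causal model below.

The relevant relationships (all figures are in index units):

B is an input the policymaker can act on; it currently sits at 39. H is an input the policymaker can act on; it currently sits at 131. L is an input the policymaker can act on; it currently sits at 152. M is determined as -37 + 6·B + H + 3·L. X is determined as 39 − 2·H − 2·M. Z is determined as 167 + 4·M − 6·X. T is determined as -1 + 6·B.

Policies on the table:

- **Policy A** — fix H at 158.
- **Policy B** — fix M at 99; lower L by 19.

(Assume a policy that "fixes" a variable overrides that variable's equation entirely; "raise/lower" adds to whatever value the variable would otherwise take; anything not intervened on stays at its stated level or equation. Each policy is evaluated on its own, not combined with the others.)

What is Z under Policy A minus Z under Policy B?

Policy A (H := 158):
  B = 39
  H = 158
  L = 152
  M = -37 + 6·39 + 158 + 3·152 = 811
  X = 39 − 2·158 − 2·811 = -1899
  Z = 167 + 4·811 − 6·(-1899) = 14805
Policy B (M := 99, L − 19):
  B = 39
  H = 131
  L = 152 − 19 = 133
  M = 99
  X = 39 − 2·131 − 2·99 = -421
  Z = 167 + 4·99 − 6·(-421) = 3089
Z: 14805 − 3089 = 11716

11716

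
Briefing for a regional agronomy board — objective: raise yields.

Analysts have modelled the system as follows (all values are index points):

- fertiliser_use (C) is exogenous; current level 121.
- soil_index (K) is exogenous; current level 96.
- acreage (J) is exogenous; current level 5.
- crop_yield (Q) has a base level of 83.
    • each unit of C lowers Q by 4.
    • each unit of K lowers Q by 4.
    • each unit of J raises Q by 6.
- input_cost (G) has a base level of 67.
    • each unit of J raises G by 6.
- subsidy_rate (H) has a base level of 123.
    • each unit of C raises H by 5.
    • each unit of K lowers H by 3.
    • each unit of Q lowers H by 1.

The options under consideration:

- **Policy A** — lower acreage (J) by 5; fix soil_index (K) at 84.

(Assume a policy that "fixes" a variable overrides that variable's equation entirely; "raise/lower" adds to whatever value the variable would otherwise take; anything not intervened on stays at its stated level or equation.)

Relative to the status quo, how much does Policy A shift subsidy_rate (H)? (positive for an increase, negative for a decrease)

18

Baseline:
  C = 121
  K = 96
  J = 5
  Q = 83 − 4·121 − 4·96 + 6·5 = -755
  H = 123 + 5·121 − 3·96 − (-755) = 1195
Policy A (J − 5, K := 84):
  C = 121
  K = 84
  J = 5 − 5 = 0
  Q = 83 − 4·121 − 4·84 + 6·0 = -737
  H = 123 + 5·121 − 3·84 − (-737) = 1213
Change in H: 1213 − 1195 = 18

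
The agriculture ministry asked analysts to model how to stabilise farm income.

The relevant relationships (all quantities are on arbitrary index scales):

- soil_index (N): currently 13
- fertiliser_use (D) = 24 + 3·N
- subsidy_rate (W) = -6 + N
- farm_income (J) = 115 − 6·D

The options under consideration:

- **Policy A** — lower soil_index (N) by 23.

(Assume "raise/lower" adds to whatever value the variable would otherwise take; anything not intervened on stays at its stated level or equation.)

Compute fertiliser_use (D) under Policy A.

-6

Policy A (N − 23):
  N = 13 − 23 = -10
  D = 24 + 3·(-10) = -6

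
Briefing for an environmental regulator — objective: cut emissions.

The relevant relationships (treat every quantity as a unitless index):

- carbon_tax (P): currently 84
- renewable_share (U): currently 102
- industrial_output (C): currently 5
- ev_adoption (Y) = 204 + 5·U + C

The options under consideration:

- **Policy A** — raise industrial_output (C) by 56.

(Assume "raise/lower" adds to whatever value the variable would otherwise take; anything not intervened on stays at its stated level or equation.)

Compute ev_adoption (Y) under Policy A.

775

Policy A (C + 56):
  U = 102
  C = 5 + 56 = 61
  Y = 204 + 5·102 + 61 = 775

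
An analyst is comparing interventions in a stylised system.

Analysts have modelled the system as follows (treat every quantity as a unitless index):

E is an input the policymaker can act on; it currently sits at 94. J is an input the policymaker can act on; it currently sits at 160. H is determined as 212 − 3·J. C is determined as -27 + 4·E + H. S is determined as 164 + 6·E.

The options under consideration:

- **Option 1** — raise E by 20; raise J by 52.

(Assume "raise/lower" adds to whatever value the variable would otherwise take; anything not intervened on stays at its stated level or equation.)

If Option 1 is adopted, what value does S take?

Option 1 (E + 20, J + 52):
  E = 94 + 20 = 114
  S = 164 + 6·114 = 848

848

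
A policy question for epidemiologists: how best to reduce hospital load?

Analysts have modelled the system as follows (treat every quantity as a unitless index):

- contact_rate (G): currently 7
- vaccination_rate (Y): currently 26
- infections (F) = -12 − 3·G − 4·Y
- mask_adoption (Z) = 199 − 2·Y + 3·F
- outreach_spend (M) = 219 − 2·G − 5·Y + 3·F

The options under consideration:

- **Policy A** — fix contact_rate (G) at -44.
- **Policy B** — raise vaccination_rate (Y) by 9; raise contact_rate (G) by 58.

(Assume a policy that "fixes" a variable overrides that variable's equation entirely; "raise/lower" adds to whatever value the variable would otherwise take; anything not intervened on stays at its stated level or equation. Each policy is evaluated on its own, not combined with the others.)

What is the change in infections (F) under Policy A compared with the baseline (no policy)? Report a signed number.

153

Baseline:
  G = 7
  Y = 26
  F = -12 − 3·7 − 4·26 = -137
Policy A (G := -44):
  G = -44
  Y = 26
  F = -12 − 3·(-44) − 4·26 = 16
Change in F: 16 − (-137) = 153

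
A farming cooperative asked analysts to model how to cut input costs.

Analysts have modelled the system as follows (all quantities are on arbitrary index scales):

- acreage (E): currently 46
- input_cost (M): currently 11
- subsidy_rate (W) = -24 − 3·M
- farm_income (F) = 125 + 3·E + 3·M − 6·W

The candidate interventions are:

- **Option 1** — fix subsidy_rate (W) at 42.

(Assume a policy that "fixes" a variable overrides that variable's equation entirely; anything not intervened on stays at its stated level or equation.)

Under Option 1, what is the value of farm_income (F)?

44

Option 1 (W := 42):
  E = 46
  M = 11
  W = 42
  F = 125 + 3·46 + 3·11 − 6·42 = 44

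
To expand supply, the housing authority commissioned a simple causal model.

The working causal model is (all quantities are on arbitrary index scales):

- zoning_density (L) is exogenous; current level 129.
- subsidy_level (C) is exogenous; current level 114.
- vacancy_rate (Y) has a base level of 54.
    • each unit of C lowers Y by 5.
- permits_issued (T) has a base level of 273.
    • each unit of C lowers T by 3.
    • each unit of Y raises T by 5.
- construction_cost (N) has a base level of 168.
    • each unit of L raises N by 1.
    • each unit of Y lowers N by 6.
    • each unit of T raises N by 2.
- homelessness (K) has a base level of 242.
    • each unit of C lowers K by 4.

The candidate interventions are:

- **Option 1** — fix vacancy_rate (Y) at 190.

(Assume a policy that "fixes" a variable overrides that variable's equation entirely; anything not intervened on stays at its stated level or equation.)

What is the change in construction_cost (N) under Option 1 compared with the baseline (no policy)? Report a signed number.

Baseline:
  L = 129
  C = 114
  Y = 54 − 5·114 = -516
  T = 273 − 3·114 + 5·(-516) = -2649
  N = 168 + 129 − 6·(-516) + 2·(-2649) = -1905
Option 1 (Y := 190):
  L = 129
  C = 114
  Y = 190
  T = 273 − 3·114 + 5·190 = 881
  N = 168 + 129 − 6·190 + 2·881 = 919
Change in N: 919 − (-1905) = 2824

2824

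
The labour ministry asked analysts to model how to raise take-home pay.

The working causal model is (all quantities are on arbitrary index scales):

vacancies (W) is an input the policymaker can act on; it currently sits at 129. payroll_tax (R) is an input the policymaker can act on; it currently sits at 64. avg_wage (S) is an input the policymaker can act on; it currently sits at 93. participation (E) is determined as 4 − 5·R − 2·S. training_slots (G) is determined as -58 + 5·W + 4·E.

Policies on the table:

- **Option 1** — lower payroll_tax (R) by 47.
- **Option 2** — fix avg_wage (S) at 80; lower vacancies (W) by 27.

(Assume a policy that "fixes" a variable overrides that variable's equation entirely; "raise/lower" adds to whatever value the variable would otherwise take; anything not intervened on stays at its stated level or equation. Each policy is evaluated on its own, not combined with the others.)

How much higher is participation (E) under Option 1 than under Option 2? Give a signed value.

209

Option 1 (R − 47):
  R = 64 − 47 = 17
  S = 93
  E = 4 − 5·17 − 2·93 = -267
Option 2 (S := 80, W − 27):
  R = 64
  S = 80
  E = 4 − 5·64 − 2·80 = -476
E: -267 − (-476) = 209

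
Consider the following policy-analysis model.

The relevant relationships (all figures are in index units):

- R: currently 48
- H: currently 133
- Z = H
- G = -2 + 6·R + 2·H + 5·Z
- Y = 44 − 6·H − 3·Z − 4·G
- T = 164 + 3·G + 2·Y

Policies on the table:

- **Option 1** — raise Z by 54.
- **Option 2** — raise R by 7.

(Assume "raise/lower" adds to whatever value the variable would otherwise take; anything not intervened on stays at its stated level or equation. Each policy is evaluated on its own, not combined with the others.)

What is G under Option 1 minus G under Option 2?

Option 1 (Z + 54):
  R = 48
  H = 133
  Z = 0 + 133 (+54 from intervention) = 187
  G = -2 + 6·48 + 2·133 + 5·187 = 1487
Option 2 (R + 7):
  R = 48 + 7 = 55
  H = 133
  Z = 0 + 133 = 133
  G = -2 + 6·55 + 2·133 + 5·133 = 1259
G: 1487 − 1259 = 228

228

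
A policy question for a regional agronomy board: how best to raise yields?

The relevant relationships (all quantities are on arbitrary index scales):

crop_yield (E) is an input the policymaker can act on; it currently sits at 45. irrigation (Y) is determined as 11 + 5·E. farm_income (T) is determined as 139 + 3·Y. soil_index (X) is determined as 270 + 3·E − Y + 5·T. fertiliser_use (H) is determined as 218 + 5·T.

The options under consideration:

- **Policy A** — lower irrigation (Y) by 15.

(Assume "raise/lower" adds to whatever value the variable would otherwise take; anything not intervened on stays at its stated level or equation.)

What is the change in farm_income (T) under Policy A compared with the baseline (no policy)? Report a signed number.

-45

Baseline:
  E = 45
  Y = 11 + 5·45 = 236
  T = 139 + 3·236 = 847
Policy A (Y − 15):
  E = 45
  Y = 11 + 5·45 (−15 from intervention) = 221
  T = 139 + 3·221 = 802
Change in T: 802 − 847 = -45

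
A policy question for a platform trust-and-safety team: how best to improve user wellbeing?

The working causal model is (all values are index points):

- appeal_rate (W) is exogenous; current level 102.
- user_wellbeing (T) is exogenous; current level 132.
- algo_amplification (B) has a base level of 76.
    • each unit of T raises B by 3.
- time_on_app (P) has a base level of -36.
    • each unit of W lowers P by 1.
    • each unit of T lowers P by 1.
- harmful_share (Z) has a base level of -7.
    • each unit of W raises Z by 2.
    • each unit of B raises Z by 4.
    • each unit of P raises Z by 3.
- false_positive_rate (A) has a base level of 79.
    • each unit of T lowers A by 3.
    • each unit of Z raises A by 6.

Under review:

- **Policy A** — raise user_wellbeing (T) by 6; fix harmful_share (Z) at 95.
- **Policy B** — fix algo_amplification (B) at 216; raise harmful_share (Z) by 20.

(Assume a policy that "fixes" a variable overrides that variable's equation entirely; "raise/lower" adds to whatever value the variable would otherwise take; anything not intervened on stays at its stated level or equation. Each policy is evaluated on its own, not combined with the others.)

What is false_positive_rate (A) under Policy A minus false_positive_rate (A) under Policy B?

-1074

Policy A (T + 6, Z := 95):
  W = 102
  T = 132 + 6 = 138
  B = 76 + 3·138 = 490
  P = -36 − 102 − 138 = -276
  Z = 95
  A = 79 − 3·138 + 6·95 = 235
Policy B (B := 216, Z + 20):
  W = 102
  T = 132
  B = 216
  P = -36 − 102 − 132 = -270
  Z = -7 + 2·102 + 4·216 + 3·(-270) (+20 from intervention) = 271
  A = 79 − 3·132 + 6·271 = 1309
A: 235 − 1309 = -1074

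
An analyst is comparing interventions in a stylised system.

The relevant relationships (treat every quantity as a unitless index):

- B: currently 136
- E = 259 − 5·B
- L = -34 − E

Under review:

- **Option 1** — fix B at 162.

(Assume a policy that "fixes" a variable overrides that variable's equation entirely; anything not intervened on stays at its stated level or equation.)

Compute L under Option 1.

Option 1 (B := 162):
  B = 162
  E = 259 − 5·162 = -551
  L = -34 − (-551) = 517

517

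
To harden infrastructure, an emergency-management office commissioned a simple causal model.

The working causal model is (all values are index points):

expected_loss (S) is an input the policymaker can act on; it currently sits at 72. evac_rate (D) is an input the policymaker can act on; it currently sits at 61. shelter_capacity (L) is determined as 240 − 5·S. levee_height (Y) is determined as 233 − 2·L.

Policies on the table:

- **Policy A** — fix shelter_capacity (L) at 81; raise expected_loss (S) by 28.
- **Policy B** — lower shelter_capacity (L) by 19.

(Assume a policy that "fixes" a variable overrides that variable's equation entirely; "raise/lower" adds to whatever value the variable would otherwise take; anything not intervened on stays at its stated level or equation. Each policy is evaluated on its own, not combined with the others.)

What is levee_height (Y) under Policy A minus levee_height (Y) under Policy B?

-440

Policy A (L := 81, S + 28):
  S = 72 + 28 = 100
  L = 81
  Y = 233 − 2·81 = 71
Policy B (L − 19):
  S = 72
  L = 240 − 5·72 (−19 from intervention) = -139
  Y = 233 − 2·(-139) = 511
Y: 71 − 511 = -440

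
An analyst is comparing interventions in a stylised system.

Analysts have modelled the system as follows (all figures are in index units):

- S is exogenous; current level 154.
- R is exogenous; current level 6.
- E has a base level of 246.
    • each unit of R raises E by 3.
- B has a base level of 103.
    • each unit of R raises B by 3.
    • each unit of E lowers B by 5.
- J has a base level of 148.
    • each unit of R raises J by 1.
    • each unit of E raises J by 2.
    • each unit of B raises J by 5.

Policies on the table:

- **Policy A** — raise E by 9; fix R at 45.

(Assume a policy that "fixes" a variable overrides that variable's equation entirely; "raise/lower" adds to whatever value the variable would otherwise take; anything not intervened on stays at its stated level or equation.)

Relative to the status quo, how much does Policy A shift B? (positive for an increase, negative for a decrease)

Baseline:
  R = 6
  E = 246 + 3·6 = 264
  B = 103 + 3·6 − 5·264 = -1199
Policy A (E + 9, R := 45):
  R = 45
  E = 246 + 3·45 (+9 from intervention) = 390
  B = 103 + 3·45 − 5·390 = -1712
Change in B: -1712 − (-1199) = -513

-513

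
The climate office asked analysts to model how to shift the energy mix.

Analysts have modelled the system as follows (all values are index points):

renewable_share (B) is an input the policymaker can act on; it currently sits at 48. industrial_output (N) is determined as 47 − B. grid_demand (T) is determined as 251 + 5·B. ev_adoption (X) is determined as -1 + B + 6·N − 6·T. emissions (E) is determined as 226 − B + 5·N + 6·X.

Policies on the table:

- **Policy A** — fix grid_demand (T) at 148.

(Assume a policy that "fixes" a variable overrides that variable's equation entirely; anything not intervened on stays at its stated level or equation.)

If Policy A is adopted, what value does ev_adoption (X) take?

-847

Policy A (T := 148):
  B = 48
  N = 47 − 48 = -1
  T = 148
  X = -1 + 48 + 6·(-1) − 6·148 = -847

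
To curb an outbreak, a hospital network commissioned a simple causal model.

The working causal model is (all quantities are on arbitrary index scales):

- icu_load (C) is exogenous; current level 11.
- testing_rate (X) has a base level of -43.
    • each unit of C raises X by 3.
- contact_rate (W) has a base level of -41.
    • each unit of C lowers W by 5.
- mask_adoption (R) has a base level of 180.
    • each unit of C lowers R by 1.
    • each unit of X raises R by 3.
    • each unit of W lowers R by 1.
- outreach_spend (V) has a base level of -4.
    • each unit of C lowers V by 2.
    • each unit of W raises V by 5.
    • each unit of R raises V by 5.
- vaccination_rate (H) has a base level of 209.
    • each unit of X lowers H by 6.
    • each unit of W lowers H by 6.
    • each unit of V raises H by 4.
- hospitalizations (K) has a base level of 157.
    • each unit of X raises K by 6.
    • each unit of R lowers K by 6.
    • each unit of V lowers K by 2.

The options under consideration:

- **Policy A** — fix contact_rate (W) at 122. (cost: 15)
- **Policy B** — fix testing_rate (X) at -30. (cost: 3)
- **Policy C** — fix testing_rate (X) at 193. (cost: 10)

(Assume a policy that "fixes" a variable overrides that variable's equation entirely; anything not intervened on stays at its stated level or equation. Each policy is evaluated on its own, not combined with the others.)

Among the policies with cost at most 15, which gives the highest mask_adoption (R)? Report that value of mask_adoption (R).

Policy A (W := 122):
  C = 11
  X = -43 + 3·11 = -10
  W = 122
  R = 180 − 11 + 3·(-10) − 122 = 17
Policy B (X := -30):
  C = 11
  X = -30
  W = -41 − 5·11 = -96
  R = 180 − 11 + 3·(-30) − (-96) = 175
Policy C (X := 193):
  C = 11
  X = 193
  W = -41 − 5·11 = -96
  R = 180 − 11 + 3·193 − (-96) = 844
Comparing — Policy A: R=17, Policy B: R=175, Policy C: R=844. Highest is 844 (Policy C).

844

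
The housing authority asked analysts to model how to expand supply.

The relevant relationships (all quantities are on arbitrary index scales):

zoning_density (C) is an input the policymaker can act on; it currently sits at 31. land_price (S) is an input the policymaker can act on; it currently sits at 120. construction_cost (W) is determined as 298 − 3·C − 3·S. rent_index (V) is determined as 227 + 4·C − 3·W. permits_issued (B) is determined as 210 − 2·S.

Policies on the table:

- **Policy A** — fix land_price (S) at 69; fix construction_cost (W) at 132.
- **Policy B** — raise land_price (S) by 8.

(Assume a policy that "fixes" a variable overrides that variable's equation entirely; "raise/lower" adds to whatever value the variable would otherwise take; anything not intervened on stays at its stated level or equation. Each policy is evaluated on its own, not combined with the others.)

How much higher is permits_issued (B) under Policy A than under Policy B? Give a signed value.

118

Policy A (S := 69, W := 132):
  S = 69
  B = 210 − 2·69 = 72
Policy B (S + 8):
  S = 120 + 8 = 128
  B = 210 − 2·128 = -46
B: 72 − (-46) = 118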